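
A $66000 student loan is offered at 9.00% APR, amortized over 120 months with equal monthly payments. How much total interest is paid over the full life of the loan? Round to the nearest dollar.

Monthly rate = 9%/12 = 0.0075000; payment = 66,000 × 0.0075000 / (1 − (1+0.0075000)^−120) = $836.06.
Total paid = 120 × $836.06 = $100,327.20; interest = $100,327.20 − $66,000 = $34,327.20.

$34,327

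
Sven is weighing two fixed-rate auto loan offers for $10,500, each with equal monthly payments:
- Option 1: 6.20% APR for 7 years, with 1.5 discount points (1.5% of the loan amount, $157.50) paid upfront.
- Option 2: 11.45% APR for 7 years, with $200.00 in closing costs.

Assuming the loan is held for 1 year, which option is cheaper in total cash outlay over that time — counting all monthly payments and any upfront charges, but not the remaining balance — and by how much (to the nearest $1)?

Option 1: monthly rate = 6.2%/12 = 0.0051667; payment = 10,500 × 0.0051667 / (1 − (1+0.0051667)^−84) = $154.40.
Option 2: monthly rate = 11.45%/12 = 0.0095417; payment = 10,500 × 0.0095417 / (1 − (1+0.0095417)^−84) = $182.28.
Over 12 months: Option 1 costs 12 × $154.40 + $157.50 = $2,010.30; Option 2 costs 12 × $182.28 + $200.00 = $2,387.36.
Option 1 is cheaper by $2,387.36 − $2,010.30 = $377.06.

Option 1 by $377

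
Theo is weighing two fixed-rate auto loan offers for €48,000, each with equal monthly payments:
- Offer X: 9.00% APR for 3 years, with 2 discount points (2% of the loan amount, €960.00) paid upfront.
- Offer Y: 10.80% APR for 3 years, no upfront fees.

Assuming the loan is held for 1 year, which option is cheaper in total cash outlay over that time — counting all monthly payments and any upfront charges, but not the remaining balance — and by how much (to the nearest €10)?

Offer Y by €470

Offer X: monthly rate = 9%/12 = 0.0075000; payment = 48,000 × 0.0075000 / (1 − (1+0.0075000)^−36) = €1,526.39.
Offer Y: at 10.80% the monthly rate is 0.0090000, so the payment is 48,000 × 0.0090000 / (1 − 1.0090000^−36) = €1,566.92.
Over 12 months: Offer X costs 12 × €1,526.39 + €960.00 = €19,276.68; Offer Y costs 12 × €1,566.92 = €18,803.04.
Offer Y is cheaper by €19,276.68 − €18,803.04 = €473.64.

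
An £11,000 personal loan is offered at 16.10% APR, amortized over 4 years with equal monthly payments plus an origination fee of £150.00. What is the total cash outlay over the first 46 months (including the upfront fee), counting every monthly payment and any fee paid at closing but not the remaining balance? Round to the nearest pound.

At 16.10% the monthly rate is 0.0134167, so the payment is 11,000 × 0.0134167 / (1 − 1.0134167^−48) = £312.31.
Total outlay = 46 × £312.31 + £150.00 = £14,516.26.

£14,516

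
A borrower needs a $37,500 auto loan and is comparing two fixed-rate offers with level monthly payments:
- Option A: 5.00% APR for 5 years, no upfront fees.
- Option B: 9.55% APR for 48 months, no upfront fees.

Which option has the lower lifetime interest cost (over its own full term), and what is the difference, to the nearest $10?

Option A: at 5.00% the monthly rate is 0.0041667, so the payment is 37,500 × 0.0041667 / (1 − 1.0041667^−60) = $707.67.
Total interest on Option A = 60 × $707.67 − $37,500 = $4,960.20.
Option B: monthly rate = 9.55%/12 = 0.0079583; payment = 37,500 × 0.0079583 / (1 − (1+0.0079583)^−48) = $943.01.
Total interest on Option B = 48 × $943.01 − $37,500 = $7,764.48.
Option A is lower by $2,804.28.

Option A by $2,800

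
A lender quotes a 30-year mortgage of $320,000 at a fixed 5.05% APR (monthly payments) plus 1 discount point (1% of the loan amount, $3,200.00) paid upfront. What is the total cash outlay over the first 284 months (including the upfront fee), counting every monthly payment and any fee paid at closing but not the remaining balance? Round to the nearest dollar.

$493,844

Monthly rate = 5.05%/12 = 0.0042083; payment = 320,000 × 0.0042083 / (1 − (1+0.0042083)^−360) = $1,727.62.
Total outlay = 284 × $1,727.62 + $3,200.00 = $493,844.08.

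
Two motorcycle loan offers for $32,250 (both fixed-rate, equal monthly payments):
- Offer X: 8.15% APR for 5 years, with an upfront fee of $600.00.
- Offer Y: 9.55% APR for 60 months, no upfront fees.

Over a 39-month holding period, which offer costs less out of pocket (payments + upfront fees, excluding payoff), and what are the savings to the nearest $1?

Offer X by $253

Offer X: at 8.15% the monthly rate is 0.0067917, so the payment is 32,250 × 0.0067917 / (1 − 1.0067917^−60) = $656.23.
Offer Y: monthly rate = 9.55%/12 = 0.0079583; payment = 32,250 × 0.0079583 / (1 − (1+0.0079583)^−60) = $678.10.
Over 39 months: Offer X costs 39 × $656.23 + $600.00 = $26,192.97; Offer Y costs 39 × $678.10 = $26,445.90.
Offer X is cheaper by $26,445.90 − $26,192.97 = $252.93.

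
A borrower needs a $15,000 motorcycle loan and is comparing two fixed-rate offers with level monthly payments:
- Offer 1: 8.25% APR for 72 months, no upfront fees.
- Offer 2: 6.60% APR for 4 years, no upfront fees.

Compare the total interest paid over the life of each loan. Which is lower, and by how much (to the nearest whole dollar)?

Offer 2 by $1,960

Offer 1: at 8.25% the monthly rate is 0.0068750, so the payment is 15,000 × 0.0068750 / (1 − 1.0068750^−72) = $264.83.
Total interest on Offer 1 = 72 × $264.83 − $15,000 = $4,067.76.
Offer 2: at 6.60% the monthly rate is 0.0055000, so the payment is 15,000 × 0.0055000 / (1 − 1.0055000^−48) = $356.42.
Total interest on Offer 2 = 48 × $356.42 − $15,000 = $2,108.16.
Offer 2 is lower by $1,959.60.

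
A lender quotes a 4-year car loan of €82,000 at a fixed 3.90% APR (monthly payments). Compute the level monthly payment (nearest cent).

Monthly rate = 3.9%/12 = 0.0032500; payment = 82,000 × 0.0032500 / (1 − (1+0.0032500)^−48) = €1,847.82.

€1,847.82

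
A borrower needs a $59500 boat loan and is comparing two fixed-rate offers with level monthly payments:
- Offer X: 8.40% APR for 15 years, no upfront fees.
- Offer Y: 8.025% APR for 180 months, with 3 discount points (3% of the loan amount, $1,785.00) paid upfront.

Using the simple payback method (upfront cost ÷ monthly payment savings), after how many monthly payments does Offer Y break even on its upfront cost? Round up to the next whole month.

138 months

Offer X: at 8.40% the monthly rate is 0.0070000, so the payment is 59,500 × 0.0070000 / (1 − 1.0070000^−180) = $582.44.
Offer Y: at 8.025% the monthly rate is 0.0066875, so the payment is 59,500 × 0.0066875 / (1 − 1.0066875^−180) = $569.47.
Monthly savings = $582.44 − $569.47 = $12.97.
Break-even = $1,785.00 / $12.97 = 137.63 → 138 months.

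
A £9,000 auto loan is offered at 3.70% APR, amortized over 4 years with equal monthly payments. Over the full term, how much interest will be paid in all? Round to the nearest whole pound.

£696

At 3.70% the monthly rate is 0.0030833, so the payment is 9,000 × 0.0030833 / (1 − 1.0030833^−48) = £202.01.
Total paid = 48 × £202.01 = £9,696.48; interest = £9,696.48 − £9,000 = £696.48.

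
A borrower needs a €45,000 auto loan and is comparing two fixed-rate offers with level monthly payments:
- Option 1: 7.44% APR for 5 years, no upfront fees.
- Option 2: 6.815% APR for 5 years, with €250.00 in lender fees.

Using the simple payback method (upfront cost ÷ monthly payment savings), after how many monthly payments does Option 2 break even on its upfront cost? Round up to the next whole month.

19 months

Option 1: monthly rate = 7.44%/12 = 0.0062000; payment = 45,000 × 0.0062000 / (1 − (1+0.0062000)^−60) = €900.43.
Option 2: monthly rate = 6.815%/12 = 0.0056792; payment = 45,000 × 0.0056792 / (1 − (1+0.0056792)^−60) = €887.13.
Monthly savings = €900.43 − €887.13 = €13.30.
Break-even = €250.00 / €13.30 = 18.80 → 19 months.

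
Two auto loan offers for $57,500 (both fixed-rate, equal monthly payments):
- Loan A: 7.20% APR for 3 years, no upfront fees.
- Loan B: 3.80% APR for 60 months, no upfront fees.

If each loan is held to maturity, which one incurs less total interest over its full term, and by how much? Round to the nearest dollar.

Loan B by $879

Loan A: at 7.20% the monthly rate is 0.0060000, so the payment is 57,500 × 0.0060000 / (1 − 1.0060000^−36) = $1,780.70.
Total interest on Loan A = 36 × $1,780.70 − $57,500 = $6,605.20.
Loan B: monthly rate = 3.8%/12 = 0.0031667; payment = 57,500 × 0.0031667 / (1 − (1+0.0031667)^−60) = $1,053.77.
Total interest on Loan B = 60 × $1,053.77 − $57,500 = $5,726.20.
Loan B is lower by $879.00.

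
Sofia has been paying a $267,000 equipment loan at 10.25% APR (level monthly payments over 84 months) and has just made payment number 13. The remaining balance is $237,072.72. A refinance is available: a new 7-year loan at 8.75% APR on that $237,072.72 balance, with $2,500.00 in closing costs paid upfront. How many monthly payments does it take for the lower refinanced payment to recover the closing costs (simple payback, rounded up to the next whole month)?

Current payment = 267,000 × 10.25%/12 / (1 − (1+0.0085417)^−84) = $4,467.08.
Refinanced payment = 237,072.72 × 0.0072917 / (1 − (1+0.0072917)^−84) = $3,784.27.
Monthly savings = $4,467.08 − $3,784.27 = $682.81.
Break-even = $2,500.00 / $682.81 = 3.66 → 4 months.

4 months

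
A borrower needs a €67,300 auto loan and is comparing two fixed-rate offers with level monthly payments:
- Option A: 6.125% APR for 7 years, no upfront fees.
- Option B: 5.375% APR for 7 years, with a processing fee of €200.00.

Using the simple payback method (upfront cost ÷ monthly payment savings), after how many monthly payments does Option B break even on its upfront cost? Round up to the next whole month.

Option A: monthly rate = 6.125%/12 = 0.0051042; payment = 67,300 × 0.0051042 / (1 − (1+0.0051042)^−84) = €987.19.
Option B: monthly rate = 5.375%/12 = 0.0044792; payment = 67,300 × 0.0044792 / (1 − (1+0.0044792)^−84) = €963.12.
Monthly savings = €987.19 − €963.12 = €24.07.
Break-even = €200.00 / €24.07 = 8.31 → 9 months.

9 months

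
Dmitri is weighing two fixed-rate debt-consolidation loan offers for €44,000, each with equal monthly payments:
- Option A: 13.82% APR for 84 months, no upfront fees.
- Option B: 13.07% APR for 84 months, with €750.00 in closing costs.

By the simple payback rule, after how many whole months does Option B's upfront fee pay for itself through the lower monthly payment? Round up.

42 months

Option A: monthly rate = 13.82%/12 = 0.0115167; payment = 44,000 × 0.0115167 / (1 − (1+0.0115167)^−84) = €820.19.
Option B: at 13.07% the monthly rate is 0.0108917, so the payment is 44,000 × 0.0108917 / (1 − 1.0108917^−84) = €802.12.
Monthly savings = €820.19 − €802.12 = €18.07.
Break-even = €750.00 / €18.07 = 41.51 → 42 months.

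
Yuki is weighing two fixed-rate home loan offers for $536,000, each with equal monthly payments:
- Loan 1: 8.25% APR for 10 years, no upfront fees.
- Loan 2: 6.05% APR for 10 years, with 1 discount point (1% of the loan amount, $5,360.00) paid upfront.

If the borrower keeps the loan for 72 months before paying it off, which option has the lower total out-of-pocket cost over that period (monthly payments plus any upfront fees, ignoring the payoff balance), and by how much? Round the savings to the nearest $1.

Loan 2 by $38,561

Loan 1: at 8.25% the monthly rate is 0.0068750, so the payment is 536,000 × 0.0068750 / (1 − 1.0068750^−120) = $6,574.18.
Loan 2: at 6.05% the monthly rate is 0.0050417, so the payment is 536,000 × 0.0050417 / (1 − 1.0050417^−120) = $5,964.17.
Over 72 months: Loan 1 costs 72 × $6,574.18 = $473,340.96; Loan 2 costs 72 × $5,964.17 + $5,360.00 = $434,780.24.
Loan 2 is cheaper by $473,340.96 − $434,780.24 = $38,560.72.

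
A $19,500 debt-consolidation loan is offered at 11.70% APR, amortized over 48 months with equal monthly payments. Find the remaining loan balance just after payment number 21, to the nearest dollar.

With monthly rate i = 11.7%/12 = 0.0097500, the balance after k of n payments is P · [(1+i)^n − (1+i)^k] / [(1+i)^n − 1].
(1+0.0097500)^48 = 1.59318192 and (1+0.0097500)^21 = 1.22600177, so the balance is 19,500 × (1.59318192 − 1.22600177) / (1.59318192 − 1) = $12,070.52.

$12,071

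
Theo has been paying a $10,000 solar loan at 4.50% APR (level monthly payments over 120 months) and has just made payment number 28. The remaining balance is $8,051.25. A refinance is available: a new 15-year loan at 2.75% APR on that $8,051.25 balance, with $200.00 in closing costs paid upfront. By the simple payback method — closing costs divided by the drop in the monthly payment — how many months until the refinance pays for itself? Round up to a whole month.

5 months

Current payment = 10,000 × 4.5%/12 / (1 − (1+0.0037500)^−120) = $103.64.
Refinanced payment = 8,051.25 × 0.0022917 / (1 − (1+0.0022917)^−180) = $54.64.
Monthly savings = $103.64 − $54.64 = $49.00.
Break-even = $200.00 / $49.00 = 4.08 → 5 months.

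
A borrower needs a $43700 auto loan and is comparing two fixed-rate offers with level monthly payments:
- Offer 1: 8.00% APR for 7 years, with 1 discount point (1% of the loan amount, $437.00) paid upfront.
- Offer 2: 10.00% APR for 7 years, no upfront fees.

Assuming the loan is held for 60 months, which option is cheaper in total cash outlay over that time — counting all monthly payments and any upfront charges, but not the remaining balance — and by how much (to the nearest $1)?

Offer 1: at 8.00% the monthly rate is 0.0066667, so the payment is 43,700 × 0.0066667 / (1 − 1.0066667^−84) = $681.12.
Offer 2: monthly rate = 10%/12 = 0.0083333; payment = 43,700 × 0.0083333 / (1 − (1+0.0083333)^−84) = $725.47.
Over 60 months: Offer 1 costs 60 × $681.12 + $437.00 = $41,304.20; Offer 2 costs 60 × $725.47 = $43,528.20.
Offer 1 is cheaper by $43,528.20 − $41,304.20 = $2,224.00.

Offer 1 by $2,224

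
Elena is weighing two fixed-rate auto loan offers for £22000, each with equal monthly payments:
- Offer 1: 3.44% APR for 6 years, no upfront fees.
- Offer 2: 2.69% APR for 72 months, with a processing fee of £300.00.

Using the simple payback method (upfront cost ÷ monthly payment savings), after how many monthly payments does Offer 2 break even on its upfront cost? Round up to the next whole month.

Offer 1: monthly rate = 3.44%/12 = 0.0028667; payment = 22,000 × 0.0028667 / (1 − (1+0.0028667)^−72) = £338.61.
Offer 2: monthly rate = 2.69%/12 = 0.0022417; payment = 22,000 × 0.0022417 / (1 − (1+0.0022417)^−72) = £331.22.
Monthly savings = £338.61 − £331.22 = £7.39.
Break-even = £300.00 / £7.39 = 40.60 → 41 months.

41 months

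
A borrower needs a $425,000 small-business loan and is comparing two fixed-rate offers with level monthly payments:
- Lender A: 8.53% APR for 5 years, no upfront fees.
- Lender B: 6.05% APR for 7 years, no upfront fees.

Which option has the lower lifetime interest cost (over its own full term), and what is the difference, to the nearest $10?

Lender B by $1,160

Lender A: monthly rate = 8.53%/12 = 0.0071083; payment = 425,000 × 0.0071083 / (1 − (1+0.0071083)^−60) = $8,725.67.
Total interest on Lender A = 60 × $8,725.67 − $425,000 = $98,540.20.
Lender B: at 6.05% the monthly rate is 0.0050417, so the payment is 425,000 × 0.0050417 / (1 − 1.0050417^−84) = $6,218.83.
Total interest on Lender B = 84 × $6,218.83 − $425,000 = $97,381.72.
Lender B is lower by $1,158.48.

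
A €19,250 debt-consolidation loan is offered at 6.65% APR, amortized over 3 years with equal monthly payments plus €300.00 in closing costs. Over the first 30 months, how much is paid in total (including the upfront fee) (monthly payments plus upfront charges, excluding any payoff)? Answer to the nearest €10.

At 6.65% the monthly rate is 0.0055417, so the payment is 19,250 × 0.0055417 / (1 − 1.0055417^−36) = €591.31.
Total outlay = 30 × €591.31 + €300.00 = €18,039.30.

€18,040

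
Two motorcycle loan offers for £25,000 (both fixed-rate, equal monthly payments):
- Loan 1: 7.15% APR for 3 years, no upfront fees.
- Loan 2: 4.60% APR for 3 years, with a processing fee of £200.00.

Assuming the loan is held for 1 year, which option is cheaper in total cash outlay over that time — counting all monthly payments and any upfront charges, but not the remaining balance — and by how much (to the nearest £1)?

Loan 1: monthly rate = 7.15%/12 = 0.0059583; payment = 25,000 × 0.0059583 / (1 − (1+0.0059583)^−36) = £773.64.
Loan 2: at 4.60% the monthly rate is 0.0038333, so the payment is 25,000 × 0.0038333 / (1 − 1.0038333^−36) = £744.79.
Over 12 months: Loan 1 costs 12 × £773.64 = £9,283.68; Loan 2 costs 12 × £744.79 + £200.00 = £9,137.48.
Loan 2 is cheaper by £9,283.68 − £9,137.48 = £146.20.

Loan 2 by £146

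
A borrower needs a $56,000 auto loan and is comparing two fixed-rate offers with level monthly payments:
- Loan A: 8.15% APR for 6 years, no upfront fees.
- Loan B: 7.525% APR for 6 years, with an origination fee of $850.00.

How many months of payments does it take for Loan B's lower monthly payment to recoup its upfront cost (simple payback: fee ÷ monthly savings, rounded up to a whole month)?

50 months

Loan A: at 8.15% the monthly rate is 0.0067917, so the payment is 56,000 × 0.0067917 / (1 − 1.0067917^−72) = $985.97.
Loan B: at 7.525% the monthly rate is 0.0062708, so the payment is 56,000 × 0.0062708 / (1 − 1.0062708^−72) = $968.92.
Monthly savings = $985.97 − $968.92 = $17.05.
Break-even = $850.00 / $17.05 = 49.85 → 50 months.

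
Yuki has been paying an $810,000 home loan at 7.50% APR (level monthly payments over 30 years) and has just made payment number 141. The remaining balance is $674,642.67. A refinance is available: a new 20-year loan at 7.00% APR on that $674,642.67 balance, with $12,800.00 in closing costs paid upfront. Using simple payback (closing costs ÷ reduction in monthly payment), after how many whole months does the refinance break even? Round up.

30 months

Current payment = 810,000 × 7.5%/12 / (1 − (1+0.0062500)^−360) = $5,663.64.
Refinanced payment = 674,642.67 × 0.0058333 / (1 − (1+0.0058333)^−240) = $5,230.50.
Monthly savings = $5,663.64 − $5,230.50 = $433.14.
Break-even = $12,800.00 / $433.14 = 29.55 → 30 months.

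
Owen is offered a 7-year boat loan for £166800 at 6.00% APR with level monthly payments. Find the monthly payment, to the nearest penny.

£2,436.71

At 6.00% the monthly rate is 0.0050000, so the payment is 166,800 × 0.0050000 / (1 − 1.0050000^−84) = £2,436.71.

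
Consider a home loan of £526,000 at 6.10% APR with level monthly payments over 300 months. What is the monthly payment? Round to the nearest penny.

At 6.10% the monthly rate is 0.0050833, so the payment is 526,000 × 0.0050833 / (1 − 1.0050833^−300) = £3,421.25.

£3,421.25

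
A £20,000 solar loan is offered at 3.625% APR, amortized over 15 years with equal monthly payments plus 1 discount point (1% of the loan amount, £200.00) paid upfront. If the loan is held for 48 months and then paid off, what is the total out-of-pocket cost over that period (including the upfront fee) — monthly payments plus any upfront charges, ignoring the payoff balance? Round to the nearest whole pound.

At 3.625% the monthly rate is 0.0030208, so the payment is 20,000 × 0.0030208 / (1 − 1.0030208^−180) = £144.21.
Total outlay = 48 × £144.21 + £200.00 = £7,122.08.

£7,122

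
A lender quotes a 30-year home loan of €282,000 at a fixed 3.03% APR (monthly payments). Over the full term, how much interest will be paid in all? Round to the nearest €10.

€147,660

At 3.03% the monthly rate is 0.0025250, so the payment is 282,000 × 0.0025250 / (1 − 1.0025250^−360) = €1,193.49.
Total paid = 360 × €1,193.49 = €429,656.40; interest = €429,656.40 − €282,000 = €147,656.40.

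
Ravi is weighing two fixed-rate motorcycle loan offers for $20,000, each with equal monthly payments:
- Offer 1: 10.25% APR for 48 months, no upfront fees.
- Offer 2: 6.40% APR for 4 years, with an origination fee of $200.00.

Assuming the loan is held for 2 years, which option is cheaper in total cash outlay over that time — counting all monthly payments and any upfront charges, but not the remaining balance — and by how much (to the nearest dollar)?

Offer 2 by $671

Offer 1: monthly rate = 10.25%/12 = 0.0085417; payment = 20,000 × 0.0085417 / (1 − (1+0.0085417)^−48) = $509.66.
Offer 2: monthly rate = 6.4%/12 = 0.0053333; payment = 20,000 × 0.0053333 / (1 − (1+0.0053333)^−48) = $473.38.
Over 24 months: Offer 1 costs 24 × $509.66 = $12,231.84; Offer 2 costs 24 × $473.38 + $200.00 = $11,561.12.
Offer 2 is cheaper by $12,231.84 − $11,561.12 = $670.72.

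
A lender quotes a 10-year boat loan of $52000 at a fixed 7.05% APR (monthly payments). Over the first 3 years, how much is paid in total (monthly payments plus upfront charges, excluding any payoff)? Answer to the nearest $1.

Monthly rate = 7.05%/12 = 0.0058750; payment = 52,000 × 0.0058750 / (1 − (1+0.0058750)^−120) = $605.10.
Total outlay = 36 × $605.10 = $21,783.60.

$21,784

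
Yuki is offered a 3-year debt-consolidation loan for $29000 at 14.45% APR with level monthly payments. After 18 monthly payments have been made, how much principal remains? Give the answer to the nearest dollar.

$16,056

With monthly rate i = 14.45%/12 = 0.0120417, the balance after k of n payments is P · [(1+i)^n − (1+i)^k] / [(1+i)^n − 1].
(1+0.0120417)^36 = 1.53865819 and (1+0.0120417)^18 = 1.24042662, so the balance is 29,000 × (1.53865819 − 1.24042662) / (1.53865819 − 1) = $16,056.04.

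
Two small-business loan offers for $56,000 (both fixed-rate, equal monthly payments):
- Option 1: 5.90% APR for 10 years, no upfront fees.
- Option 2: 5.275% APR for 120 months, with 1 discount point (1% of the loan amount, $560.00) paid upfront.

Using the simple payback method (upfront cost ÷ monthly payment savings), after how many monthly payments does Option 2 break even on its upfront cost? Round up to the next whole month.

Option 1: monthly rate = 5.9%/12 = 0.0049167; payment = 56,000 × 0.0049167 / (1 − (1+0.0049167)^−120) = $618.91.
Option 2: at 5.275% the monthly rate is 0.0043958, so the payment is 56,000 × 0.0043958 / (1 − 1.0043958^−120) = $601.52.
Monthly savings = $618.91 − $601.52 = $17.39.
Break-even = $560.00 / $17.39 = 32.20 → 33 months.

33 months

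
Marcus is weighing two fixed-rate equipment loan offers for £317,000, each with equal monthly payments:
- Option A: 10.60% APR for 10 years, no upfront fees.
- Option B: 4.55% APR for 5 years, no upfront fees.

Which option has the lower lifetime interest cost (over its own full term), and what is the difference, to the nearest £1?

Option A: monthly rate = 10.6%/12 = 0.0088333; payment = 317,000 × 0.0088333 / (1 − (1+0.0088333)^−120) = £4,295.21.
Total interest on Option A = 120 × £4,295.21 − £317,000 = £198,425.20.
Option B: at 4.55% the monthly rate is 0.0037917, so the payment is 317,000 × 0.0037917 / (1 − 1.0037917^−60) = £5,917.05.
Total interest on Option B = 60 × £5,917.05 − £317,000 = £38,023.00.
Option B is lower by £160,402.20.

Option B by £160,402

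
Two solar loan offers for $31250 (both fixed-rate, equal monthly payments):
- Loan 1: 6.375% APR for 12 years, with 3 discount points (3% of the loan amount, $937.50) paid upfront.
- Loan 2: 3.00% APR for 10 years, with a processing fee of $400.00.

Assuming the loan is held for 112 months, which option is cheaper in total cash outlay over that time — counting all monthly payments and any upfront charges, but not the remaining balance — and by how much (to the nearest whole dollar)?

Loan 1: monthly rate = 6.375%/12 = 0.0053125; payment = 31,250 × 0.0053125 / (1 − (1+0.0053125)^−144) = $311.05.
Loan 2: at 3.00% the monthly rate is 0.0025000, so the payment is 31,250 × 0.0025000 / (1 − 1.0025000^−120) = $301.75.
Over 112 months: Loan 1 costs 112 × $311.05 + $937.50 = $35,775.10; Loan 2 costs 112 × $301.75 + $400.00 = $34,196.00.
Loan 2 is cheaper by $35,775.10 − $34,196.00 = $1,579.10.

Loan 2 by $1,579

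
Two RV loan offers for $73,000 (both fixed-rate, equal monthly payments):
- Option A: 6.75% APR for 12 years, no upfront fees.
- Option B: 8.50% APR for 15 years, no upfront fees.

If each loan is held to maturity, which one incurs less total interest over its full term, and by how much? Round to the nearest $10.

Option A by $22,690

Option A: at 6.75% the monthly rate is 0.0056250, so the payment is 73,000 × 0.0056250 / (1 − 1.0056250^−144) = $741.02.
Total interest on Option A = 144 × $741.02 − $73,000 = $33,706.88.
Option B: at 8.50% the monthly rate is 0.0070833, so the payment is 73,000 × 0.0070833 / (1 − 1.0070833^−180) = $718.86.
Total interest on Option B = 180 × $718.86 − $73,000 = $56,394.80.
Option A is lower by $22,687.92.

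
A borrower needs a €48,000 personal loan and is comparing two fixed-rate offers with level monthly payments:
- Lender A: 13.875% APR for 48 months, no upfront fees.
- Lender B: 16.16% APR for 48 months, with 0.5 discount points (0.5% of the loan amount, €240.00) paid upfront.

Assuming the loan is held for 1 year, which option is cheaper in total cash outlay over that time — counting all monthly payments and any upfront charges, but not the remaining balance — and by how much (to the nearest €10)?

Lender A: at 13.875% the monthly rate is 0.0115625, so the payment is 48,000 × 0.0115625 / (1 − 1.0115625^−48) = €1,308.66.
Lender B: at 16.16% the monthly rate is 0.0134667, so the payment is 48,000 × 0.0134667 / (1 − 1.0134667^−48) = €1,364.27.
Over 12 months: Lender A costs 12 × €1,308.66 = €15,703.92; Lender B costs 12 × €1,364.27 + €240.00 = €16,611.24.
Lender A is cheaper by €16,611.24 − €15,703.92 = €907.32.

Lender A by €910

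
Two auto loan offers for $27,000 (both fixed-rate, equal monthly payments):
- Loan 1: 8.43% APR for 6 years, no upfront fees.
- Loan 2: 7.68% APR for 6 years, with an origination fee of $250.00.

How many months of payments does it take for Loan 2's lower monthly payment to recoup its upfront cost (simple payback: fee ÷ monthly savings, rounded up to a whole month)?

26 months

Loan 1: monthly rate = 8.43%/12 = 0.0070250; payment = 27,000 × 0.0070250 / (1 − (1+0.0070250)^−72) = $479.09.
Loan 2: monthly rate = 7.68%/12 = 0.0064000; payment = 27,000 × 0.0064000 / (1 − (1+0.0064000)^−72) = $469.19.
Monthly savings = $479.09 − $469.19 = $9.90.
Break-even = $250.00 / $9.90 = 25.25 → 26 months.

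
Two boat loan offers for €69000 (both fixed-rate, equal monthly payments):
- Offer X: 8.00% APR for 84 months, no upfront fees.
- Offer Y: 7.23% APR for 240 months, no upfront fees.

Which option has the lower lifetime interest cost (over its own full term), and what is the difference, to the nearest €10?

Offer X: monthly rate = 8%/12 = 0.0066667; payment = 69,000 × 0.0066667 / (1 − (1+0.0066667)^−84) = €1,075.45.
Total interest on Offer X = 84 × €1,075.45 − €69,000 = €21,337.80.
Offer Y: at 7.23% the monthly rate is 0.0060250, so the payment is 69,000 × 0.0060250 / (1 − 1.0060250^−240) = €544.52.
Total interest on Offer Y = 240 × €544.52 − €69,000 = €61,684.80.
Offer X is lower by €40,347.00.

Offer X by €40,350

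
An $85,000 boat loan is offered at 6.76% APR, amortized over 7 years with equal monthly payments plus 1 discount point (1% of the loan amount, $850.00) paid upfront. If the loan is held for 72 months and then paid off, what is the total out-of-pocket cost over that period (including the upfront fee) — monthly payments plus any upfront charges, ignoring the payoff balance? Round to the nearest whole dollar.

$92,501

At 6.76% the monthly rate is 0.0056333, so the payment is 85,000 × 0.0056333 / (1 − 1.0056333^−84) = $1,272.93.
Total outlay = 72 × $1,272.93 + $850.00 = $92,500.96.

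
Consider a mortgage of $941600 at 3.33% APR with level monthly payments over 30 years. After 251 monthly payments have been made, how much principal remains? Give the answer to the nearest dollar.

$388,881

With monthly rate i = 3.33%/12 = 0.0027750, the balance after k of n payments is P · [(1+i)^n − (1+i)^k] / [(1+i)^n − 1].
(1+0.0027750)^360 = 2.71181037 and (1+0.0027750)^251 = 2.00483218, so the balance is 941,600 × (2.71181037 − 2.00483218) / (2.71181037 − 1) = $388,881.08.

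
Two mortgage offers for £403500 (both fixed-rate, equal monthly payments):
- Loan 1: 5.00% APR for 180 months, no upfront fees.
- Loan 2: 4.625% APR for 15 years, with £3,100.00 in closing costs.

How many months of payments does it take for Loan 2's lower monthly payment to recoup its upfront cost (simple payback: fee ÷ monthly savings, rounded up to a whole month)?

Loan 1: monthly rate = 5%/12 = 0.0041667; payment = 403,500 × 0.0041667 / (1 − (1+0.0041667)^−180) = £3,190.85.
Loan 2: monthly rate = 4.625%/12 = 0.0038542; payment = 403,500 × 0.0038542 / (1 − (1+0.0038542)^−180) = £3,112.59.
Monthly savings = £3,190.85 − £3,112.59 = £78.26.
Break-even = £3,100.00 / £78.26 = 39.61 → 40 months.

40 months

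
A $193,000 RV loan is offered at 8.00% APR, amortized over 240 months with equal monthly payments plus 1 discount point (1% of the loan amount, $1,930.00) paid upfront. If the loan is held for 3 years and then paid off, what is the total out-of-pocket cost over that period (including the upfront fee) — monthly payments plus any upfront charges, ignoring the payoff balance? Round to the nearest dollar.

Monthly rate = 8%/12 = 0.0066667; payment = 193,000 × 0.0066667 / (1 − (1+0.0066667)^−240) = $1,614.33.
Total outlay = 36 × $1,614.33 + $1,930.00 = $60,045.88.

$60,046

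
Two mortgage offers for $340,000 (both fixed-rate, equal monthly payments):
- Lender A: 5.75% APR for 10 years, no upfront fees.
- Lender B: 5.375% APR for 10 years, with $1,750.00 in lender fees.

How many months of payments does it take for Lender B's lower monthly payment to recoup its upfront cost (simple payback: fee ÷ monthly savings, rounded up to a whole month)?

28 months

Lender A: monthly rate = 5.75%/12 = 0.0047917; payment = 340,000 × 0.0047917 / (1 − (1+0.0047917)^−120) = $3,732.15.
Lender B: monthly rate = 5.375%/12 = 0.0044792; payment = 340,000 × 0.0044792 / (1 − (1+0.0044792)^−120) = $3,668.87.
Monthly savings = $3,732.15 − $3,668.87 = $63.28.
Break-even = $1,750.00 / $63.28 = 27.65 → 28 months.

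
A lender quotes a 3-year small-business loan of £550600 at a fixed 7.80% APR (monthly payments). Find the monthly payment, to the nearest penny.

Monthly rate = 7.8%/12 = 0.0065000; payment = 550,600 × 0.0065000 / (1 − (1+0.0065000)^−36) = £17,203.05.

£17,203.05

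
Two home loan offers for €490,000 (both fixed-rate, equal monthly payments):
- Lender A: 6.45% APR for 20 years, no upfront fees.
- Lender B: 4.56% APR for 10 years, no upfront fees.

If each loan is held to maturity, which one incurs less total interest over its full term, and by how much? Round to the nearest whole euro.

Lender A: at 6.45% the monthly rate is 0.0053750, so the payment is 490,000 × 0.0053750 / (1 − 1.0053750^−240) = €3,638.90.
Total interest on Lender A = 240 × €3,638.90 − €490,000 = €383,336.00.
Lender B: monthly rate = 4.56%/12 = 0.0038000; payment = 490,000 × 0.0038000 / (1 − (1+0.0038000)^−120) = €5,092.47.
Total interest on Lender B = 120 × €5,092.47 − €490,000 = €121,096.40.
Lender B is lower by €262,239.60.

Lender B by €262,240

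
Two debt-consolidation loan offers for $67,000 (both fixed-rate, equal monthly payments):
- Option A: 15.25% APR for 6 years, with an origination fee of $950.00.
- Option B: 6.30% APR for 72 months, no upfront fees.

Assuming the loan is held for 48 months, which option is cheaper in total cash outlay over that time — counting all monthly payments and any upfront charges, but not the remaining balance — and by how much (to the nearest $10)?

Option A: at 15.25% the monthly rate is 0.0127083, so the payment is 67,000 × 0.0127083 / (1 − 1.0127083^−72) = $1,425.83.
Option B: monthly rate = 6.3%/12 = 0.0052500; payment = 67,000 × 0.0052500 / (1 − (1+0.0052500)^−72) = $1,119.90.
Over 48 months: Option A costs 48 × $1,425.83 + $950.00 = $69,389.84; Option B costs 48 × $1,119.90 = $53,755.20.
Option B is cheaper by $69,389.84 − $53,755.20 = $15,634.64.

Option B by $15,630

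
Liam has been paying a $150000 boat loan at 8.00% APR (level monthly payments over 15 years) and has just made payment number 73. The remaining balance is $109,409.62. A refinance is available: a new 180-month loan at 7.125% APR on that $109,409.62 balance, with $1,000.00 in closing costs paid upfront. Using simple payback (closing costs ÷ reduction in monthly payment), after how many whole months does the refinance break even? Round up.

3 months

Current payment = 150,000 × 8%/12 / (1 − (1+0.0066667)^−180) = $1,433.48.
Refinanced payment = 109,409.62 × 0.0059375 / (1 − (1+0.0059375)^−180) = $991.07.
Monthly savings = $1,433.48 − $991.07 = $442.41.
Break-even = $1,000.00 / $442.41 = 2.26 → 3 months.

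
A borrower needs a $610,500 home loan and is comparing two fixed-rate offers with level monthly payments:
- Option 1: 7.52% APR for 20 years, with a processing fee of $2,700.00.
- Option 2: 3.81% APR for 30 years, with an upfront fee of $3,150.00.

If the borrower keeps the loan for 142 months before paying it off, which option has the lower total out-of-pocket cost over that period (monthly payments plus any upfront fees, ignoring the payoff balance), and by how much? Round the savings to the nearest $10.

Option 1: at 7.52% the monthly rate is 0.0062667, so the payment is 610,500 × 0.0062667 / (1 − 1.0062667^−240) = $4,925.62.
Option 2: monthly rate = 3.81%/12 = 0.0031750; payment = 610,500 × 0.0031750 / (1 − (1+0.0031750)^−360) = $2,848.15.
Over 142 months: Option 1 costs 142 × $4,925.62 + $2,700.00 = $702,138.04; Option 2 costs 142 × $2,848.15 + $3,150.00 = $407,587.30.
Option 2 is cheaper by $702,138.04 − $407,587.30 = $294,550.74.

Option 2 by $294,550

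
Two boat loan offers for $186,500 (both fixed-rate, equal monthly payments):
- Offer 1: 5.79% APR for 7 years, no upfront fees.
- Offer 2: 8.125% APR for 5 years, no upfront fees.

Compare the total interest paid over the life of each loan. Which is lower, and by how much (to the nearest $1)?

Offer 1: at 5.79% the monthly rate is 0.0048250, so the payment is 186,500 × 0.0048250 / (1 − 1.0048250^−84) = $2,705.76.
Total interest on Offer 1 = 84 × $2,705.76 − $186,500 = $40,783.84.
Offer 2: at 8.125% the monthly rate is 0.0067708, so the payment is 186,500 × 0.0067708 / (1 − 1.0067708^−60) = $3,792.71.
Total interest on Offer 2 = 60 × $3,792.71 − $186,500 = $41,062.60.
Offer 1 is lower by $278.76.

Offer 1 by $279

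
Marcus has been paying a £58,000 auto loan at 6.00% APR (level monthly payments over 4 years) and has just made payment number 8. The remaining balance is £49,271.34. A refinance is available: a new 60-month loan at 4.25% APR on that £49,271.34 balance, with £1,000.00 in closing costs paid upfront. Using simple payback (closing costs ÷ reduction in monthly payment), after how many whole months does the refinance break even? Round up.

3 months

Current payment = 58,000 × 6%/12 / (1 − (1+0.0050000)^−48) = £1,362.13.
Refinanced payment = 49,271.34 × 0.0035417 / (1 − (1+0.0035417)^−60) = £912.98.
Monthly savings = £1,362.13 − £912.98 = £449.15.
Break-even = £1,000.00 / £449.15 = 2.23 → 3 months.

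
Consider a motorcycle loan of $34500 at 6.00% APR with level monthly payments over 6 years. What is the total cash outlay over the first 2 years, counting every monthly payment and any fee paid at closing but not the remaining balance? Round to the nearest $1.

$13,722

Monthly rate = 6%/12 = 0.0050000; payment = 34,500 × 0.0050000 / (1 − (1+0.0050000)^−72) = $571.76.
Total outlay = 24 × $571.76 = $13,722.24.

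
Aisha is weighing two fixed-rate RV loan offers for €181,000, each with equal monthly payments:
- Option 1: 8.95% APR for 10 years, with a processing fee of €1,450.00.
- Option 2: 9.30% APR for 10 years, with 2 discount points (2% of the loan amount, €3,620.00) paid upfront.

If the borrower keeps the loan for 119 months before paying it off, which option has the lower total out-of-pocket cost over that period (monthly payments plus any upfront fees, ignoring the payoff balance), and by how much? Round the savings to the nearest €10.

Option 1 by €6,260

Option 1: monthly rate = 8.95%/12 = 0.0074583; payment = 181,000 × 0.0074583 / (1 − (1+0.0074583)^−120) = €2,287.94.
Option 2: at 9.30% the monthly rate is 0.0077500, so the payment is 181,000 × 0.0077500 / (1 − 1.0077500^−120) = €2,322.32.
Over 119 months: Option 1 costs 119 × €2,287.94 + €1,450.00 = €273,714.86; Option 2 costs 119 × €2,322.32 + €3,620.00 = €279,976.08.
Option 1 is cheaper by €279,976.08 − €273,714.86 = €6,261.22.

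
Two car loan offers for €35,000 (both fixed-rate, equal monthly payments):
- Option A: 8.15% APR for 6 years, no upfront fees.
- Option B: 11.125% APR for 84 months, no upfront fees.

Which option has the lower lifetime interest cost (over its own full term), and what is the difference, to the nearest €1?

Option A by €6,165

Option A: at 8.15% the monthly rate is 0.0067917, so the payment is 35,000 × 0.0067917 / (1 − 1.0067917^−72) = €616.23.
Total interest on Option A = 72 × €616.23 − €35,000 = €9,368.56.
Option B: monthly rate = 11.125%/12 = 0.0092708; payment = 35,000 × 0.0092708 / (1 − (1+0.0092708)^−84) = €601.59.
Total interest on Option B = 84 × €601.59 − €35,000 = €15,533.56.
Option A is lower by €6,165.00.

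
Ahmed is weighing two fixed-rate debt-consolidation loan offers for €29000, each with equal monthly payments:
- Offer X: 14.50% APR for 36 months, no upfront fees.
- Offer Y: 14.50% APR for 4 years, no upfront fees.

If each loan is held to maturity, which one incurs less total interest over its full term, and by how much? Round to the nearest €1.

Offer X: at 14.50% the monthly rate is 0.0120833, so the payment is 29,000 × 0.0120833 / (1 − 1.0120833^−36) = €998.21.
Total interest on Offer X = 36 × €998.21 − €29,000 = €6,935.56.
Offer Y: monthly rate = 14.5%/12 = 0.0120833; payment = 29,000 × 0.0120833 / (1 − (1+0.0120833)^−48) = €799.76.
Total interest on Offer Y = 48 × €799.76 − €29,000 = €9,388.48.
Offer X is lower by €2,452.92.

Offer X by €2,453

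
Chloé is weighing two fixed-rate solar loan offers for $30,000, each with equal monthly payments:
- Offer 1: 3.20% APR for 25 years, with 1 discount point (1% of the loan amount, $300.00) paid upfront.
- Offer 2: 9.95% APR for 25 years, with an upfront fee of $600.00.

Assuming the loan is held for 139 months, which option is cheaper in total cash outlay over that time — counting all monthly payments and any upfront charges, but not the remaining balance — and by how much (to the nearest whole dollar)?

Offer 1: monthly rate = 3.2%/12 = 0.0026667; payment = 30,000 × 0.0026667 / (1 − (1+0.0026667)^−300) = $145.40.
Offer 2: at 9.95% the monthly rate is 0.0082917, so the payment is 30,000 × 0.0082917 / (1 − 1.0082917^−300) = $271.55.
Over 139 months: Offer 1 costs 139 × $145.40 + $300.00 = $20,510.60; Offer 2 costs 139 × $271.55 + $600.00 = $38,345.45.
Offer 1 is cheaper by $38,345.45 − $20,510.60 = $17,834.85.

Offer 1 by $17,835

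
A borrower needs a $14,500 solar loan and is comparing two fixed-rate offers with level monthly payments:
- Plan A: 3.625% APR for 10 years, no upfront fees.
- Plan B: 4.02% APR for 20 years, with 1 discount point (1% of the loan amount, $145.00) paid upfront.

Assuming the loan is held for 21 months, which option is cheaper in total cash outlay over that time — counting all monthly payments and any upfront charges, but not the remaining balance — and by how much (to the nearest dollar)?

Plan B by $1,036

Plan A: at 3.625% the monthly rate is 0.0030208, so the payment is 14,500 × 0.0030208 / (1 − 1.0030208^−120) = $144.24.
Plan B: monthly rate = 4.02%/12 = 0.0033500; payment = 14,500 × 0.0033500 / (1 − (1+0.0033500)^−240) = $88.02.
Over 21 months: Plan A costs 21 × $144.24 = $3,029.04; Plan B costs 21 × $88.02 + $145.00 = $1,993.42.
Plan B is cheaper by $3,029.04 − $1,993.42 = $1,035.62.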